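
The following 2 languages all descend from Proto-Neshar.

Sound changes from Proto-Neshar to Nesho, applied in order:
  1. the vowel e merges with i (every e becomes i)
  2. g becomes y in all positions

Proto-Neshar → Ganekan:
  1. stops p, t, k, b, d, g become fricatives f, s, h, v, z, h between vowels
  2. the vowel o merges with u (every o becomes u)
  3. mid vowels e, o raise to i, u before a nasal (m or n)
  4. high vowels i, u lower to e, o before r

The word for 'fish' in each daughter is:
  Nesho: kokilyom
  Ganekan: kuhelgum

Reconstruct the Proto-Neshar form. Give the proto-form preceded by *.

*kokelgom

Position 2: Nesho has o, Ganekan has u. Nesho preserves o here (none of its changes turn any other segment into o), so the proto-segment is *o.
Position 6: Nesho has y, Ganekan has g. Ganekan preserves g here (none of its changes turn any other segment into g), so the proto-segment is *g.
Position 4: Nesho has i, Ganekan has e. Taking the neighbouring segments as reconstructed: Nesho i could go back to *e or *i; Ganekan e can only go back to *e — the one source consistent with every daughter is *e.
This points to *kokelgom. Verify forward in each daughter:
Nesho: *kokelgom
  kokelgom → kokilgom   [vowel merger]
  kokilgom → kokilyom   [unconditioned shift]
  giving Nesho kokilyom.
Ganekan: start from *kokelgom.
  rule 1 (intervocalic lenition): kokelgom → kohelgom
  rule 2 (vowel merger): kohelgom → kuhelgum
  rule 3: no change — kuhelgum
  rule 4: no change — kuhelgum
  ⇒ Ganekan kuhelgum
Only *kokelgom yields all of Nesho kokilyom, Ganekan kuhelgum.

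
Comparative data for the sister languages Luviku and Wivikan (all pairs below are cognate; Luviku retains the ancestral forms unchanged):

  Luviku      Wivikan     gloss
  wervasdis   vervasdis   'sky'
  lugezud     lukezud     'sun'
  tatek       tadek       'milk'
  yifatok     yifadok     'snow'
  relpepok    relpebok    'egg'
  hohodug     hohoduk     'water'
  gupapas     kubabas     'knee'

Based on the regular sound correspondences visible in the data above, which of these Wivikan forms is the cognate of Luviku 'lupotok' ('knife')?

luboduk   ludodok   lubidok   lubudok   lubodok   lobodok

relpepok ~ relpebok — Luviku p corresponds to Wivikan b between vowels (before a back vowel).
yifatok ~ yifadok — Luviku t corresponds to Wivikan d between vowels (before a back vowel).
Applying these to Luviku 'lupotok':
  lupotok → lubotok   (p→b between vowels (before a back vowel))
  lubotok → lubodok   (t→d between vowels (before a back vowel))
So the Wivikan cognate is 'lubodok'.

lubodok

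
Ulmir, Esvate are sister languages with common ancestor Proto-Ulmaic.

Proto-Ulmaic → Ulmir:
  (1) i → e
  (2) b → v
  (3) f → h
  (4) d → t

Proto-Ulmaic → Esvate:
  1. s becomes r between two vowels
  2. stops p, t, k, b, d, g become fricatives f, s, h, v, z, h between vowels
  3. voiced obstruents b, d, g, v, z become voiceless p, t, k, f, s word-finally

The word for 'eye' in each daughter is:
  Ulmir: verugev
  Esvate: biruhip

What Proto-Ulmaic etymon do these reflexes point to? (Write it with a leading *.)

*birugib

Position 5: Ulmir has g, Esvate has h. Ulmir preserves g here (none of its changes turn any other segment into g), so the proto-segment is *g.
Position 2: Ulmir has e, Esvate has i. Esvate preserves i here (none of its changes turn any other segment into i), so the proto-segment is *i.
Verify the candidate proto-form against each daughter:
Ulmir: *birugib > berugeb > verugev  (by vowel merger, unconditioned shift)
Esvate: start from *birugib.
  rule 1: no change — birugib
  rule 2 (intervocalic lenition): birugib → biruhib
  rule 3 (final devoicing): biruhib → biruhip
  ⇒ Esvate biruhip
No other proto-form is consistent with every reflex, so the reconstruction is *birugib.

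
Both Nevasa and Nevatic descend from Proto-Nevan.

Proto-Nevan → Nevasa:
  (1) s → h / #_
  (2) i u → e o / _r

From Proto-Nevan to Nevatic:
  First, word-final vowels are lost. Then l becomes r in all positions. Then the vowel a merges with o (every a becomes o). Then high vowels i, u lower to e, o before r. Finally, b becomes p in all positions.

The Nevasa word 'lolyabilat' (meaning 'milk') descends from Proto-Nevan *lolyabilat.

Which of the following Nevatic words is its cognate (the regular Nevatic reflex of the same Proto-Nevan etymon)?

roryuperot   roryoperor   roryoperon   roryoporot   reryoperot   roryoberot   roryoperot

roryoperot

Nevatic: *lolyabilat > roryabirat > roryobirot > roryoberot > roryoperot  (by unconditioned shift, vowel merger, pre-rhotic lowering, unconditioned shift)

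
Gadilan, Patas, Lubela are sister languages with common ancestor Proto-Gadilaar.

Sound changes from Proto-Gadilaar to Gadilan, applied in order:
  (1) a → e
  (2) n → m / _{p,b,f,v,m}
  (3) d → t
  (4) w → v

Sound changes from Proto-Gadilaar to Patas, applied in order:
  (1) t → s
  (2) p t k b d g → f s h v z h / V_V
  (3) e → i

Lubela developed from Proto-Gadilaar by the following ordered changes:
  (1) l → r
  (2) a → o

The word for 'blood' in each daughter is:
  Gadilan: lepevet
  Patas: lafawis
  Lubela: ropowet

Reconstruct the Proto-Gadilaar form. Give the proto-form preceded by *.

*lapawet

Position 1: Gadilan has l, Patas has l, Lubela has r. Gadilan preserves l here (none of its changes turn any other segment into l), so the proto-segment is *l.
Position 5: Gadilan has v, Patas has w, Lubela has w. Patas preserves w here (none of its changes turn any other segment into w), so the proto-segment is *w.
This points to *lapawet. Verify forward in each daughter:
Gadilan: *lapawet
  lapawet → lepewet   [vowel merger]
  lepewet (rule 2 does not apply)
  lepewet (rule 3 does not apply)
  lepewet → lepevet   [unconditioned shift]
  giving Gadilan lepevet.
Patas: start from *lapawet.
  rule 1 (unconditioned shift): lapawet → lapawes
  rule 2 (intervocalic lenition): lapawes → lafawes
  rule 3 (vowel merger): lafawes → lafawis
  ⇒ Patas lafawis
Lubela: *lapawet > rapawet > ropowet  (by unconditioned shift, vowel merger)
No other proto-form is consistent with every reflex, so the reconstruction is *lapawet.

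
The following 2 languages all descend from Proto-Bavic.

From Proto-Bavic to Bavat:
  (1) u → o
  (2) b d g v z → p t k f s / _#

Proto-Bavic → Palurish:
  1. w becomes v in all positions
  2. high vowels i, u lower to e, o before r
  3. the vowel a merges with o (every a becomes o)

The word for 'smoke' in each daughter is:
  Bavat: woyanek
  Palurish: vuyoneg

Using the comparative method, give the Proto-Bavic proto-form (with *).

Position 4: Bavat has a, Palurish has o. Bavat preserves a here (none of its changes turn any other segment into a), so the proto-segment is *a.
Position 7: Bavat has k, Palurish has g. Palurish preserves g here (none of its changes turn any other segment into g), so the proto-segment is *g.
Position 2: Bavat has o, Palurish has u. Palurish preserves u here (none of its changes turn any other segment into u), so the proto-segment is *u.
This points to *wuyaneg. Verify forward in each daughter:
Bavat: *wuyaneg > woyaneg > woyanek  (by vowel merger, final devoicing)
Palurish: *wuyaneg > vuyaneg > vuyoneg  (by unconditioned shift, vowel merger)
No other proto-form is consistent with every reflex, so the reconstruction is *wuyaneg.

*wuyaneg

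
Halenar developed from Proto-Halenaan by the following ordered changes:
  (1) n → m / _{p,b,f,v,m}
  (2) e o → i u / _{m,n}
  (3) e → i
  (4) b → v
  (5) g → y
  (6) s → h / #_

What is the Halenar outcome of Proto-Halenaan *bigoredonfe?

viyoridumfi

Halenar: *bigoredonfe
  bigoredonfe → bigoredomfe   [nasal place assimilation]
  bigoredomfe → bigoredumfe   [pre-nasal raising]
  bigoredumfe → bigoridumfi   [vowel merger]
  bigoridumfi → vigoridumfi   [unconditioned shift]
  vigoridumfi → viyoridumfi   [unconditioned shift]
  viyoridumfi (rule 6 does not apply)
  giving Halenar viyoridumfi.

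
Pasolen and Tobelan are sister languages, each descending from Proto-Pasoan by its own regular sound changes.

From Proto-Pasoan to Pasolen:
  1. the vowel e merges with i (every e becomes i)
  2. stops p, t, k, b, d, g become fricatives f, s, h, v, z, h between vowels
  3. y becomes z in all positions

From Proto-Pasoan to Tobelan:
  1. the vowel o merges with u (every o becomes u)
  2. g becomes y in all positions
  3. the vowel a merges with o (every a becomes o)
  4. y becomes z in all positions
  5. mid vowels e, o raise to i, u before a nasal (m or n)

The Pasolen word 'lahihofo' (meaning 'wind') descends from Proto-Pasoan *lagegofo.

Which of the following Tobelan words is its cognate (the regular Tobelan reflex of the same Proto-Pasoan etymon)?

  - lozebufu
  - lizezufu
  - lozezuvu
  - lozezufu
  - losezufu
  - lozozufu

lozezufu

Tobelan: start from *lagegofo.
  rule 1 (vowel merger): lagegofo → lagegufu
  rule 2 (unconditioned shift): lagegufu → layeyufu
  rule 3 (vowel merger): layeyufu → loyeyufu
  rule 4 (unconditioned shift): loyeyufu → lozezufu
  rule 5: no change — lozezufu
  ⇒ Tobelan lozezufu
Among the options, 'lozezufu' alone shows every Tobelan change applied in order.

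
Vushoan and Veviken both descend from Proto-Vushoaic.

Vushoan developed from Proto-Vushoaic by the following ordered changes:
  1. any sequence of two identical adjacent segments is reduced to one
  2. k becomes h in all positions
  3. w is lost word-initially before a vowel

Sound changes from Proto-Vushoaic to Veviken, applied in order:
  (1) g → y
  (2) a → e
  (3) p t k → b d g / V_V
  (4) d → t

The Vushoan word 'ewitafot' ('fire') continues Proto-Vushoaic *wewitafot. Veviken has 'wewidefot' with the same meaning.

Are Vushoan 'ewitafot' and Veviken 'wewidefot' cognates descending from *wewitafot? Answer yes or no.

Derive the expected Veviken reflex of *wewitafot:
Veviken: *wewitafot > wewitefot > wewidefot > wewitefot  (by vowel merger, intervocalic voicing, unconditioned shift)
The regular Veviken reflex would be 'wewitefot', but the attested form is 'wewidefot'. The correspondence is irregular, so they are not cognates (the Veviken form has a different source).

no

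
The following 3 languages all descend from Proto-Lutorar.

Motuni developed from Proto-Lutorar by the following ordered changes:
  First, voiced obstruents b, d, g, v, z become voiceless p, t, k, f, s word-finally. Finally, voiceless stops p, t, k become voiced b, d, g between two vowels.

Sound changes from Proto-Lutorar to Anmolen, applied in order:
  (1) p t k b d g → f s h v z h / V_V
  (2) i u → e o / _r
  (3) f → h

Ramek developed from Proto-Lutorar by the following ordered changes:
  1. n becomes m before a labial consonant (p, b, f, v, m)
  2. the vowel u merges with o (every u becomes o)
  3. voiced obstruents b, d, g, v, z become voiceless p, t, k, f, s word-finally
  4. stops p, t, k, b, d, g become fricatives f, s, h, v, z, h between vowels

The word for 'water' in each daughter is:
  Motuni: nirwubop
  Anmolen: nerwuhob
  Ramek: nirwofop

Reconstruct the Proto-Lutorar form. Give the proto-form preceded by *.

Position 8: Motuni has p, Anmolen has b, Ramek has p. Anmolen preserves b here (none of its changes turn any other segment into b), so the proto-segment is *b.
Position 5: Motuni has u, Anmolen has u, Ramek has o. Motuni preserves u here (none of its changes turn any other segment into u), so the proto-segment is *u.
Verify the candidate proto-form against each daughter:
Motuni: start from *nirwupob.
  rule 1 (final devoicing): nirwupob → nirwupop
  rule 2 (intervocalic voicing): nirwupop → nirwubop
  ⇒ Motuni nirwubop
Anmolen: *nirwupob
  nirwupob → nirwufob   [intervocalic lenition]
  nirwufob → nerwufob   [pre-rhotic lowering]
  nerwufob → nerwuhob   [unconditioned shift]
  giving Anmolen nerwuhob.
Ramek: start from *nirwupob.
  rule 1: no change — nirwupob
  rule 2 (vowel merger): nirwupob → nirwopob
  rule 3 (final devoicing): nirwopob → nirwopop
  rule 4 (intervocalic lenition): nirwopop → nirwofop
  ⇒ Ramek nirwofop
Only *nirwupob yields all of Motuni nirwubop, Anmolen nerwuhob, Ramek nirwofop.

*nirwupob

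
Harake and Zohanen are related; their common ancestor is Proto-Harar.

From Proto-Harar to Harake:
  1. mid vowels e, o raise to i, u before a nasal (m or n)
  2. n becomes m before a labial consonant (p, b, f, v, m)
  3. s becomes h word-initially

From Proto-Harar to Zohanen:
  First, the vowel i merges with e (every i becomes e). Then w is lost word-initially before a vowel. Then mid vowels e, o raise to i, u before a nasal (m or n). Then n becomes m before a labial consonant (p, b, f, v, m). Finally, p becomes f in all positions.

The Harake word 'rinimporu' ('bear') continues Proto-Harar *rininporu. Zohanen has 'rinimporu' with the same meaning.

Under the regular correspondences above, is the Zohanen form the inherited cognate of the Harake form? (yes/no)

no

Derive the expected Zohanen reflex of *rininporu:
Zohanen: *rininporu
  rininporu → renenporu   [vowel merger]
  renenporu (rule 2 does not apply)
  renenporu → rininporu   [pre-nasal raising]
  rininporu → rinimporu   [nasal place assimilation]
  rinimporu → rinimforu   [unconditioned shift]
  giving Zohanen rinimforu.
The regular Zohanen reflex would be 'rinimforu', but the attested form is 'rinimporu'. The correspondence is irregular, so they are not cognates (the Zohanen form has a different source).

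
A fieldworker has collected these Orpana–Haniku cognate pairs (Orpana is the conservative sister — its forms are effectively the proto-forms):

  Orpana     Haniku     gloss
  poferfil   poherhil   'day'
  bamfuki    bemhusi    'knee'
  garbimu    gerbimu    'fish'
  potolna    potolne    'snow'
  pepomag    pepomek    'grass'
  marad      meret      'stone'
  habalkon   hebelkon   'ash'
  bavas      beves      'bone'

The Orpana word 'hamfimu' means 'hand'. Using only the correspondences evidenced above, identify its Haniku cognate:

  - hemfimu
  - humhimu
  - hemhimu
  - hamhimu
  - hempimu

hemhimu

bamfuki ~ bemhusi — Orpana a corresponds to Haniku e after a consonant, before a nasal.
poferfil ~ poherhil — Orpana f corresponds to Haniku h after a consonant, before a front vowel.
Applying these to Orpana 'hamfimu':
  hamfimu → hemfimu   (a→e after a consonant, before a nasal)
  hemfimu → hemhimu   (f→h after a consonant, before a front vowel)
So the Haniku cognate is 'hemhimu'.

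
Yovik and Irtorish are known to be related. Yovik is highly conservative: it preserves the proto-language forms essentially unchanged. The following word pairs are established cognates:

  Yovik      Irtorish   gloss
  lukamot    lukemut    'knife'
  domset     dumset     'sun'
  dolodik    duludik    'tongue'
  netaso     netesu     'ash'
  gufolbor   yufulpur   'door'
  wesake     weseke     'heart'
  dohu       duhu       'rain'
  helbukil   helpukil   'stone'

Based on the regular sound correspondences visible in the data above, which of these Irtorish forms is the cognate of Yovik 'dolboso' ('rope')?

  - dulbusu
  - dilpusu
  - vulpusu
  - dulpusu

dulpusu

lukamot ~ lukemut, dolodik ~ duludik — Yovik o corresponds to Irtorish u after a consonant, before a consonant other than r, m, n, p, b, f, v.
gufolbor ~ yufulpur — Yovik b corresponds to Irtorish p after a consonant, before a back vowel.
netaso ~ netesu — Yovik o corresponds to Irtorish u word-finally.
Applying these to Yovik 'dolboso':
  dolboso → dulboso   (o→u after a consonant, before a consonant other than r, m, n, p, b, f, v)
  dulboso → dulposo   (b→p after a consonant, before a back vowel)
  dulposo → dulpuso   (o→u after a consonant, before a consonant other than r, m, n, p, b, f, v)
  dulpuso → dulpusu   (o→u word-finally)
So the Irtorish cognate is 'dulpusu'.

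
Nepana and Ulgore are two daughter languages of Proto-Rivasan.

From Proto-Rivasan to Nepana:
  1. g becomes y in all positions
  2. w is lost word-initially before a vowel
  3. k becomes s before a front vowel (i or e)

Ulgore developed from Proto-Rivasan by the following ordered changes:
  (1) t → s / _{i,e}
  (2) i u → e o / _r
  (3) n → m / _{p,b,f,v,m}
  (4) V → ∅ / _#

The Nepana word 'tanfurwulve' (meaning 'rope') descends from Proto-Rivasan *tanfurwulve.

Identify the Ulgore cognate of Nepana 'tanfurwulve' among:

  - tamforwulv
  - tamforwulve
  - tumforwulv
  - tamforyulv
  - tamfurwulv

tamforwulv

Ulgore: *tanfurwulve
  tanfurwulve (rule 1 does not apply)
  tanfurwulve → tanforwulve   [pre-rhotic lowering]
  tanforwulve → tamforwulve   [nasal place assimilation]
  tamforwulve → tamforwulv   [apocope]
  giving Ulgore tamforwulv.
The other candidates each miss or misapply at least one Ulgore change.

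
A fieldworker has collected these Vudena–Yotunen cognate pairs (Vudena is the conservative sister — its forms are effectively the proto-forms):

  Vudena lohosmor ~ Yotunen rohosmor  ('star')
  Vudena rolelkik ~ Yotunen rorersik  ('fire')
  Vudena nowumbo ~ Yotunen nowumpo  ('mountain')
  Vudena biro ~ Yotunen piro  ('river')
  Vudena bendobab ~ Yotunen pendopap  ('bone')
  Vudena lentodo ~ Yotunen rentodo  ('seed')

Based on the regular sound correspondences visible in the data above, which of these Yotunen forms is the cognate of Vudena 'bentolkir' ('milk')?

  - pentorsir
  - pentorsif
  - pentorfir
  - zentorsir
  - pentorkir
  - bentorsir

bendobab ~ pendopap — Vudena b corresponds to Yotunen p word-initially before a front vowel.
rolelkik ~ rorersik — Vudena l corresponds to Yotunen r after a vowel, before a consonant other than r, m, n, p, b, f, v.
rolelkik ~ rorersik — Vudena k corresponds to Yotunen s after a consonant, before a front vowel.
Applying these to Vudena 'bentolkir':
  bentolkir → pentolkir   (b→p word-initially before a front vowel)
  pentolkir → pentorkir   (l→r after a vowel, before a consonant other than r, m, n, p, b, f, v)
  pentorkir → pentorsir   (k→s after a consonant, before a front vowel)
So the Yotunen cognate is 'pentorsir'.

pentorsir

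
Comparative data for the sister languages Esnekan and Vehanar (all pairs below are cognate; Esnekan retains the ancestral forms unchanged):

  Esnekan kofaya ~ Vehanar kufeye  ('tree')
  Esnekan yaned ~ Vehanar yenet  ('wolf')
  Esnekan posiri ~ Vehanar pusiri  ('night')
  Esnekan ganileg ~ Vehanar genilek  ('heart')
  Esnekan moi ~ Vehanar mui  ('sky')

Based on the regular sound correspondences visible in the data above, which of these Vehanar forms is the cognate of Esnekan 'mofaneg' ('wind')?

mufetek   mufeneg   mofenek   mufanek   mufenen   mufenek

kofaya ~ kufeye — Esnekan o corresponds to Vehanar u after a consonant, before a labial obstruent.
yaned ~ yenet, ganileg ~ genilek — Esnekan a corresponds to Vehanar e after a consonant, before a nasal.
ganileg ~ genilek — Esnekan g corresponds to Vehanar k word-finally.
Applying these to Esnekan 'mofaneg':
  mofaneg → mufaneg   (o→u after a consonant, before a labial obstruent)
  mufaneg → mufeneg   (a→e after a consonant, before a nasal)
  mufeneg → mufenek   (g→k word-finally)
So the Vehanar cognate is 'mufenek'.

mufenek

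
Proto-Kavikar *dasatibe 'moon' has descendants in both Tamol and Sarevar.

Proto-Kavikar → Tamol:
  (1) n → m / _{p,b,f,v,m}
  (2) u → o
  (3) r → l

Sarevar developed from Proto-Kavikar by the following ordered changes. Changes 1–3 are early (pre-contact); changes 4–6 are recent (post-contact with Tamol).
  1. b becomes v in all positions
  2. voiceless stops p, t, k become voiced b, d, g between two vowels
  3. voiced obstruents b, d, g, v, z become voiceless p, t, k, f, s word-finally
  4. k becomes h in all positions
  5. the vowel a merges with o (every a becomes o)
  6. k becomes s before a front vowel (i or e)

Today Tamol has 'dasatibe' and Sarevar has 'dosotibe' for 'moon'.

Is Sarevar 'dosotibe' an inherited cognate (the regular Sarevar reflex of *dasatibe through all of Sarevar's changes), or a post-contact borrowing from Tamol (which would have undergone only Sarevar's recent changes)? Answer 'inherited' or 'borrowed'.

borrowed

If inherited, *dasatibe would pass through all of Sarevar's changes:
Sarevar: *dasatibe > dasative > dasadive > dosodive  (by unconditioned shift, intervocalic voicing, vowel merger)
If borrowed from Tamol 'dasatibe' after the early changes, it would undergo only the recent ones:
  rule 4 (unconditioned shift): no change (dasatibe)
  rule 5 (vowel merger): dasatibe → dosotibe
  rule 6 (palatalisation): no change (dosotibe)
  ⇒ as a loan: dosotibe
Sarevar 'dosotibe' matches the loan outcome 'dosotibe', not the inherited 'dosodive' — it skipped the early Sarevar changes, so it was borrowed from Tamol.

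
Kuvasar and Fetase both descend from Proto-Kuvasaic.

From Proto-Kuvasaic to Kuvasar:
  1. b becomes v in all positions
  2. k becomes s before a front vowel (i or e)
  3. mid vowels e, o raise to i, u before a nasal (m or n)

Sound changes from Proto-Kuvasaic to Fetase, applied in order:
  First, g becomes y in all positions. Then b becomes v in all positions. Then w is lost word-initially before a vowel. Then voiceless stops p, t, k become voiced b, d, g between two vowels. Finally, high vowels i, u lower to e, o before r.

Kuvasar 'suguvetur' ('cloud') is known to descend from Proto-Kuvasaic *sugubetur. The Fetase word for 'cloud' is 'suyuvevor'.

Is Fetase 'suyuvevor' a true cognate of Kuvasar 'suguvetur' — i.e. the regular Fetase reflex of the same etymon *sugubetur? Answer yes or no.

Derive the expected Fetase reflex of *sugubetur:
Fetase: *sugubetur > suyubetur > suyuvetur > suyuvedur > suyuvedor  (by unconditioned shift, unconditioned shift, intervocalic voicing, pre-rhotic lowering)
The regular Fetase reflex would be 'suyuvedor', but the attested form is 'suyuvevor'. The correspondence is irregular, so they are not cognates (the Fetase form has a different source).

no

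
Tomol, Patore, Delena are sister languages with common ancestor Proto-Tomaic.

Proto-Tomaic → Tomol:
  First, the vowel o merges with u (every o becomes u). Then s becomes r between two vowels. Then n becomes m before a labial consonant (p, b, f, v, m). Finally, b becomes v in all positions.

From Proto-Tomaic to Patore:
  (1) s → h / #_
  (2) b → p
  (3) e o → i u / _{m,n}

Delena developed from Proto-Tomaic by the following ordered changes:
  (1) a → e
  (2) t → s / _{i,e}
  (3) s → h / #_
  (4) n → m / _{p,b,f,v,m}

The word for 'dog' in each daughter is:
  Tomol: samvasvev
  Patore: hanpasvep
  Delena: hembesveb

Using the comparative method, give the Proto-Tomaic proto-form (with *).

Position 9: Tomol has v, Patore has p, Delena has b. Delena preserves b here (none of its changes turn any other segment into b), so the proto-segment is *b.
Position 2: Tomol has a, Patore has a, Delena has e. Tomol preserves a here (none of its changes turn any other segment into a), so the proto-segment is *a.
Position 5: Tomol has a, Patore has a, Delena has e. Tomol preserves a here (none of its changes turn any other segment into a), so the proto-segment is *a.
Continuing position by position gives *sanbasveb; check it forward:
Tomol: start from *sanbasveb.
  rule 1: no change — sanbasveb
  rule 2: no change — sanbasveb
  rule 3 (nasal place assimilation): sanbasveb → sambasveb
  rule 4 (unconditioned shift): sambasveb → samvasvev
  ⇒ Tomol samvasvev
Patore: *sanbasveb > hanbasveb > hanpasvep  (by debuccalisation, unconditioned shift)
Delena: *sanbasveb > senbesveb > henbesveb > hembesveb  (by vowel merger, debuccalisation, nasal place assimilation)
No other proto-form is consistent with every reflex, so the reconstruction is *sanbasveb.

*sanbasveb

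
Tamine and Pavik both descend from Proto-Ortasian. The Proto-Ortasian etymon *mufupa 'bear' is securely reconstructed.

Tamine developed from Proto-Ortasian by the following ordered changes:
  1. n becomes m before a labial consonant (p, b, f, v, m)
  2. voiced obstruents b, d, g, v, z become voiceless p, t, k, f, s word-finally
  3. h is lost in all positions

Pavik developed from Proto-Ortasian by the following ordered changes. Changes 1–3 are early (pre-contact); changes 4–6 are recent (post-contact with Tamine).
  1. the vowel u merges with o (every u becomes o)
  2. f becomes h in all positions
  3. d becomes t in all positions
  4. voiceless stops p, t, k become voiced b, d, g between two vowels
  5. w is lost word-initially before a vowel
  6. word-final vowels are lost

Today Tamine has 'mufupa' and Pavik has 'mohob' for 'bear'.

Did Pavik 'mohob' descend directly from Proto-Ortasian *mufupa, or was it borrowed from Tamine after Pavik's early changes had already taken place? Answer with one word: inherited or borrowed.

inherited

If inherited, *mufupa would pass through all of Pavik's changes:
Pavik: start from *mufupa.
  rule 1 (vowel merger): mufupa → mofopa
  rule 2 (unconditioned shift): mofopa → mohopa
  rule 3: no change — mohopa
  rule 4 (intervocalic voicing): mohopa → mohoba
  rule 5: no change — mohoba
  rule 6 (apocope): mohoba → mohob
  ⇒ Pavik mohob
If borrowed from Tamine 'mufupa' after the early changes, it would undergo only the recent ones:
  rule 4 (intervocalic voicing): mufupa → mufuba
  rule 5 (glide loss): no change (mufuba)
  rule 6 (apocope): mufuba → mufub
  ⇒ as a loan: mufub
Pavik 'mohob' matches the inherited outcome exactly, so it is an inherited cognate, not a loan.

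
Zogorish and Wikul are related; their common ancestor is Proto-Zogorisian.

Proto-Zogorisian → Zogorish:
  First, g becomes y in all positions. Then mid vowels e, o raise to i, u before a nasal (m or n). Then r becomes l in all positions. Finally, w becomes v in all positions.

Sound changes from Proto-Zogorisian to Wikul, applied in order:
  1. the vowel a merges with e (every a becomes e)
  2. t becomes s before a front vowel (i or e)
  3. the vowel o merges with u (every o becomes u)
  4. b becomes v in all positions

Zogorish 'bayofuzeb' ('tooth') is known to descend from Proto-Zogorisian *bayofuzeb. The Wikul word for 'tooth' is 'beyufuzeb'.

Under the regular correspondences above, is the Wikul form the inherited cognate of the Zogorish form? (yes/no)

no

Derive the expected Wikul reflex of *bayofuzeb:
Wikul: *bayofuzeb
  bayofuzeb → beyofuzeb   [vowel merger]
  beyofuzeb (rule 2 does not apply)
  beyofuzeb → beyufuzeb   [vowel merger]
  beyufuzeb → veyufuzev   [unconditioned shift]
  giving Wikul veyufuzev.
The regular Wikul reflex would be 'veyufuzev', but the attested form is 'beyufuzeb'. The correspondence is irregular, so they are not cognates (the Wikul form has a different source).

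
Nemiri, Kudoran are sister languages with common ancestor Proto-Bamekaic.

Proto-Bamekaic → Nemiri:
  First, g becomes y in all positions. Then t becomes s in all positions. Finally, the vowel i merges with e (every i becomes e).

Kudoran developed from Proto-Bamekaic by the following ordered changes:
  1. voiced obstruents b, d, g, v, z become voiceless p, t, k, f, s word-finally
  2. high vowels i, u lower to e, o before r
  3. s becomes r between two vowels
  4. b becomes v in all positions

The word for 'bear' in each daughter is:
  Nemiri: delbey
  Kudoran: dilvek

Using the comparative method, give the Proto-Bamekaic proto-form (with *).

Position 2: Nemiri has e, Kudoran has i. Kudoran preserves i here (none of its changes turn any other segment into i), so the proto-segment is *i.
Position 6: Nemiri has y, Kudoran has k. Taking the neighbouring segments as reconstructed: Nemiri y could go back to *g or *y; Kudoran k could go back to *k or *g — the one source consistent with every daughter is *g.
Position 4: Nemiri has b, Kudoran has v. Nemiri preserves b here (none of its changes turn any other segment into b), so the proto-segment is *b.
This points to *dilbeg. Verify forward in each daughter:
Nemiri: start from *dilbeg.
  rule 1 (unconditioned shift): dilbeg → dilbey
  rule 2: no change — dilbey
  rule 3 (vowel merger): dilbey → delbey
  ⇒ Nemiri delbey
Kudoran: *dilbeg > dilbek > dilvek  (by final devoicing, unconditioned shift)
*dilbeg is the unique common source.

*dilbeg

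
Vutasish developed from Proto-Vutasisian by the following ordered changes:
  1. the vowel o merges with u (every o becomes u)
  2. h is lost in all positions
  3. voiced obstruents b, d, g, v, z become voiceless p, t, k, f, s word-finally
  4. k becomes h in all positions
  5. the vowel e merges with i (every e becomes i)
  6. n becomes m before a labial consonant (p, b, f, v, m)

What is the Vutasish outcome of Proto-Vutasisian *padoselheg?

Vutasish: start from *padoselheg.
  rule 1 (vowel merger): padoselheg → paduselheg
  rule 2 (h-loss): paduselheg → paduseleg
  rule 3 (final devoicing): paduseleg → paduselek
  rule 4 (unconditioned shift): paduselek → paduseleh
  rule 5 (vowel merger): paduseleh → padusilih
  rule 6: no change — padusilih
  ⇒ Vutasish padusilih

padusilih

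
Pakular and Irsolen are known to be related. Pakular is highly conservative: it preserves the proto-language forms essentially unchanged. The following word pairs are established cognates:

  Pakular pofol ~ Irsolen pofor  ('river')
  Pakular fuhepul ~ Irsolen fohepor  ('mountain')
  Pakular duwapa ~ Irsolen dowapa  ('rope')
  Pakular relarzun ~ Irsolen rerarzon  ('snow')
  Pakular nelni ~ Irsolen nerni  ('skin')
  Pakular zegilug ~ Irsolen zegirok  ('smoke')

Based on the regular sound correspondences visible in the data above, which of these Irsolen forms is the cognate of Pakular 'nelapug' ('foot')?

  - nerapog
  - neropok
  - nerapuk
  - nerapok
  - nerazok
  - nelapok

relarzun ~ rerarzon — Pakular l corresponds to Irsolen r between vowels (before a back vowel).
fuhepul ~ fohepor, duwapa ~ dowapa — Pakular u corresponds to Irsolen o after a consonant, before a consonant other than r, m, n, p, b, f, v.
zegilug ~ zegirok — Pakular g corresponds to Irsolen k word-finally.
Applying these to Pakular 'nelapug':
  nelapug → nerapug   (l→r between vowels (before a back vowel))
  nerapug → nerapog   (u→o after a consonant, before a consonant other than r, m, n, p, b, f, v)
  nerapog → nerapok   (g→k word-finally)
So the Irsolen cognate is 'nerapok'.

nerapok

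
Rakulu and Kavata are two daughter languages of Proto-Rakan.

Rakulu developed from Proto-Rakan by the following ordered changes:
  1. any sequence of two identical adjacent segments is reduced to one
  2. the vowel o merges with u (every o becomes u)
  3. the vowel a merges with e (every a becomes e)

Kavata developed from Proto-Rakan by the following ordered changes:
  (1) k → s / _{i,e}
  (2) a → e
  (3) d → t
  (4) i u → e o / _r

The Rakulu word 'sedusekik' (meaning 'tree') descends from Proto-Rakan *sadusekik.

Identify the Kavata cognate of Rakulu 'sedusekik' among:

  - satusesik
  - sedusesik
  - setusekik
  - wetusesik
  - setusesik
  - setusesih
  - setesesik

setusesik

Kavata: *sadusekik > sadusesik > sedusesik > setusesik  (by palatalisation, vowel merger, unconditioned shift)
Among the options, 'setusesik' alone shows every Kavata change applied in order.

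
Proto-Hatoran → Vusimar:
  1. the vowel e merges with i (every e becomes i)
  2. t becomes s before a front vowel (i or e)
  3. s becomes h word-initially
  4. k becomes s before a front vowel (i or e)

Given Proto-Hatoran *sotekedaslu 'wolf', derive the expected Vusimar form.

Vusimar: start from *sotekedaslu.
  rule 1 (vowel merger): sotekedaslu → sotikidaslu
  rule 2 (palatalisation): sotikidaslu → sosikidaslu
  rule 3 (debuccalisation): sosikidaslu → hosikidaslu
  rule 4 (palatalisation): hosikidaslu → hosisidaslu
  ⇒ Vusimar hosisidaslu

hosisidaslu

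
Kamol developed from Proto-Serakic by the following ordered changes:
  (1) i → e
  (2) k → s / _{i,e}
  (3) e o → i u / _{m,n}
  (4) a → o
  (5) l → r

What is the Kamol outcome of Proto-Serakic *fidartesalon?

Kamol: *fidartesalon
  fidartesalon → fedartesalon   [vowel merger]
  fedartesalon (rule 2 does not apply)
  fedartesalon → fedartesalun   [pre-nasal raising]
  fedartesalun → fedortesolun   [vowel merger]
  fedortesolun → fedortesorun   [unconditioned shift]
  giving Kamol fedortesorun.

fedortesorun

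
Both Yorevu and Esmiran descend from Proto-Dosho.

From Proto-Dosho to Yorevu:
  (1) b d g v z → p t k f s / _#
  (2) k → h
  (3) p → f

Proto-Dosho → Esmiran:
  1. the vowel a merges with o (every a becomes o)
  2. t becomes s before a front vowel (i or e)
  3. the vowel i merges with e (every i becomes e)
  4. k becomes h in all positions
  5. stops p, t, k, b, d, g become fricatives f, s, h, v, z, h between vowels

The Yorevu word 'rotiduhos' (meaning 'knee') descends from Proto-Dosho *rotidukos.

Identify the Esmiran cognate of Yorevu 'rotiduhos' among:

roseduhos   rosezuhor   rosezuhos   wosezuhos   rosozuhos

Esmiran: *rotidukos > rosidukos > rosedukos > roseduhos > rosezuhos  (by palatalisation, vowel merger, unconditioned shift, intervocalic lenition)
Only 'rosezuhos' matches the regular Esmiran development of *rotidukos.

rosezuhos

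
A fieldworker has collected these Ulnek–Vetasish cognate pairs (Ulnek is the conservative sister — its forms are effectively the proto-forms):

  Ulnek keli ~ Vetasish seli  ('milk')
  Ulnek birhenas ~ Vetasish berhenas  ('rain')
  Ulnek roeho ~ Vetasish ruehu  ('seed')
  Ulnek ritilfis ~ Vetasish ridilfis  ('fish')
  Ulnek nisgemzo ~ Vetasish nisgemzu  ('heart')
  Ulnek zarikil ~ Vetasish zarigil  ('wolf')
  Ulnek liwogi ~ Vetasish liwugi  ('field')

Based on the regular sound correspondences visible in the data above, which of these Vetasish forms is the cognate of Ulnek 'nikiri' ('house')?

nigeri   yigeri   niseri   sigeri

nigeri

zarikil ~ zarigil — Ulnek k corresponds to Vetasish g between vowels (before a front vowel).
birhenas ~ berhenas — Ulnek i corresponds to Vetasish e after a consonant, before r.
Applying these to Ulnek 'nikiri':
  nikiri → nigiri   (k→g between vowels (before a front vowel))
  nigiri → nigeri   (i→e after a consonant, before r)
So the Vetasish cognate is 'nigeri'.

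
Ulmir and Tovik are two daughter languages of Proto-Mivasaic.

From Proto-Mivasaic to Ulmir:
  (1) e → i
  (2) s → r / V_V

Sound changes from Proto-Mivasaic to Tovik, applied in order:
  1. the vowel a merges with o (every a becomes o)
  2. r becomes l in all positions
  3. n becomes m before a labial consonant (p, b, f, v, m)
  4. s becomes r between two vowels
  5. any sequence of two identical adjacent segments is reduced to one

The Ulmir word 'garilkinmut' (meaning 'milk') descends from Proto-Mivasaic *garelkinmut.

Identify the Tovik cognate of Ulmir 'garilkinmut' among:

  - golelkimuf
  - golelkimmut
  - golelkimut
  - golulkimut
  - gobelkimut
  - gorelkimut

Tovik: *garelkinmut
  garelkinmut → gorelkinmut   [vowel merger]
  gorelkinmut → golelkinmut   [unconditioned shift]
  golelkinmut → golelkimmut   [nasal place assimilation]
  golelkimmut (rule 4 does not apply)
  golelkimmut → golelkimut   [degemination]
  giving Tovik golelkimut.
The other candidates each miss or misapply at least one Tovik change.

golelkimut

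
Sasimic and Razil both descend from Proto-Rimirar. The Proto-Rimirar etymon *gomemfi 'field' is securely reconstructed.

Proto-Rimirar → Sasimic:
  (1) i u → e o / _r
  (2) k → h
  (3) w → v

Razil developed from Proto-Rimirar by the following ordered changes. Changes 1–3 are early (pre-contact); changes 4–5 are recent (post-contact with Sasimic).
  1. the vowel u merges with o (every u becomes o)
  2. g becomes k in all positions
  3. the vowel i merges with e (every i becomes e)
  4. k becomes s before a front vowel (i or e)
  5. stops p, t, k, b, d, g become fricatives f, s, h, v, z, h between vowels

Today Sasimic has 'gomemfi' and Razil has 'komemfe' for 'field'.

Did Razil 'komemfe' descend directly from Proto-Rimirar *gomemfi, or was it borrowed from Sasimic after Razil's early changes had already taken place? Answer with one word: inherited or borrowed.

inherited

If inherited, *gomemfi would pass through all of Razil's changes:
Razil: start from *gomemfi.
  rule 1: no change — gomemfi
  rule 2 (unconditioned shift): gomemfi → komemfi
  rule 3 (vowel merger): komemfi → komemfe
  rule 4: no change — komemfe
  rule 5: no change — komemfe
  ⇒ Razil komemfe
If borrowed from Sasimic 'gomemfi' after the early changes, it would undergo only the recent ones:
  rule 4 (palatalisation): no change (gomemfi)
  rule 5 (intervocalic lenition): no change (gomemfi)
  ⇒ as a loan: gomemfi
Razil 'komemfe' matches the inherited outcome exactly, so it is an inherited cognate, not a loan.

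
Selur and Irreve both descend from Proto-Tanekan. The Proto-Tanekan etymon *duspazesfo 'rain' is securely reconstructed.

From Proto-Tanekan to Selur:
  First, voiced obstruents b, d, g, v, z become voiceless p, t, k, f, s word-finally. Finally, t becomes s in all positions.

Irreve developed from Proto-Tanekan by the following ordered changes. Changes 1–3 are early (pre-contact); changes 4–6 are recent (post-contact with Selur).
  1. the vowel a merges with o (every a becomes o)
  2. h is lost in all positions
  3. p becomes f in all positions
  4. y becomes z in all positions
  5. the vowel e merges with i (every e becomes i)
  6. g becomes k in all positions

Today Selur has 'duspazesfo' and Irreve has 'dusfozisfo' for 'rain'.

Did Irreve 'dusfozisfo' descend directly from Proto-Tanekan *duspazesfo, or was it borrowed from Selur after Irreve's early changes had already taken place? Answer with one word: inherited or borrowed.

If inherited, *duspazesfo would pass through all of Irreve's changes:
Irreve: *duspazesfo
  duspazesfo → duspozesfo   [vowel merger]
  duspozesfo (rule 2 does not apply)
  duspozesfo → dusfozesfo   [unconditioned shift]
  dusfozesfo (rule 4 does not apply)
  dusfozesfo → dusfozisfo   [vowel merger]
  dusfozisfo (rule 6 does not apply)
  giving Irreve dusfozisfo.
If borrowed from Selur 'duspazesfo' after the early changes, it would undergo only the recent ones:
  rule 4 (unconditioned shift): no change (duspazesfo)
  rule 5 (vowel merger): duspazesfo → duspazisfo
  rule 6 (unconditioned shift): no change (duspazisfo)
  ⇒ as a loan: duspazisfo
Irreve 'dusfozisfo' matches the inherited outcome exactly, so it is an inherited cognate, not a loan.

inherited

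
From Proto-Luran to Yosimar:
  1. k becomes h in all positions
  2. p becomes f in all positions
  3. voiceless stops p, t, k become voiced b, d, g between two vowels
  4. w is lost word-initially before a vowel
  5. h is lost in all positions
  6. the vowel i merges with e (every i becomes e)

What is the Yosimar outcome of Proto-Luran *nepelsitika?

Yosimar: *nepelsitika
  nepelsitika → nepelsitiha   [unconditioned shift]
  nepelsitiha → nefelsitiha   [unconditioned shift]
  nefelsitiha → nefelsidiha   [intervocalic voicing]
  nefelsidiha (rule 4 does not apply)
  nefelsidiha → nefelsidia   [h-loss]
  nefelsidia → nefelsedea   [vowel merger]
  giving Yosimar nefelsedea.

nefelsedea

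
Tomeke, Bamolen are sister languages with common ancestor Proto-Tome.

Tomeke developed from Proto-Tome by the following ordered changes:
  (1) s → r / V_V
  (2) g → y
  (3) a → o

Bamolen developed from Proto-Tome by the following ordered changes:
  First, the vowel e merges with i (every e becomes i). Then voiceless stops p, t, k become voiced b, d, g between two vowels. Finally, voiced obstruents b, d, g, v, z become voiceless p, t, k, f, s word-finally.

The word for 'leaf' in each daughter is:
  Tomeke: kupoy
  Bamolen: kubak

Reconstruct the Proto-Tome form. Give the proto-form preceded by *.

Position 5: Tomeke has y, Bamolen has k. Taking the neighbouring segments as reconstructed: Tomeke y could go back to *g or *y; Bamolen k could go back to *k or *g — the one source consistent with every daughter is *g.
Position 3: Tomeke has p, Bamolen has b. Tomeke preserves p here (none of its changes turn any other segment into p), so the proto-segment is *p.
This points to *kupag. Verify forward in each daughter:
Tomeke: *kupag
  kupag (rule 1 does not apply)
  kupag → kupay   [unconditioned shift]
  kupay → kupoy   [vowel merger]
  giving Tomeke kupoy.
Bamolen: *kupag
  kupag (rule 1 does not apply)
  kupag → kubag   [intervocalic voicing]
  kubag → kubak   [final devoicing]
  giving Bamolen kubak.
Only *kupag yields all of Tomeke kupoy, Bamolen kubak.

*kupag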